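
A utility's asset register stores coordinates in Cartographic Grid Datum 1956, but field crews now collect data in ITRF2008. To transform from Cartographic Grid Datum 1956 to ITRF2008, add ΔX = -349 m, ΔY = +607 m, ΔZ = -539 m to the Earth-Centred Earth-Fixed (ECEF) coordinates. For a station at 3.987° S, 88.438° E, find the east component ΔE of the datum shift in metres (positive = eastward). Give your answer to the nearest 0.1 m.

At φ = -3.987°, λ = 88.438°: sin φ = -0.069530, cos φ = 0.997580, sin λ = 0.999628, cos λ = 0.027259.
ΔE = −sin λ·ΔX + cos λ·ΔY = −(0.999628)·(-349) + (0.027259)·(607) = 365.42 m.

ΔE = 365.4 m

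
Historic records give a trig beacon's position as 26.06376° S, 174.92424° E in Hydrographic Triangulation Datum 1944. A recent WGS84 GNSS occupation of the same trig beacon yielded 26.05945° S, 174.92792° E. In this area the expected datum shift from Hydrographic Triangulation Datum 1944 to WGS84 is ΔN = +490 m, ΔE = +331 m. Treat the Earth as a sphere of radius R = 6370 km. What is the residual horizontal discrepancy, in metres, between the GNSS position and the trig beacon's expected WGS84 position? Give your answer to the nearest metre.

Observed coordinate differences: Δφ = +0.00431°, Δλ = +0.00368°.
Converting to metres (1° lat = 111177 m, cos φ = 0.898306): observed ΔN = 479.2 m, observed ΔE = 367.5 m.
Subtracting the expected shift leaves a residual of 479.2 − (490) = -10.8 m north and 367.5 − (331) = 36.5 m east.
Residual distance = √((-10.8)² + 36.5²) = 38.1 m.

38 m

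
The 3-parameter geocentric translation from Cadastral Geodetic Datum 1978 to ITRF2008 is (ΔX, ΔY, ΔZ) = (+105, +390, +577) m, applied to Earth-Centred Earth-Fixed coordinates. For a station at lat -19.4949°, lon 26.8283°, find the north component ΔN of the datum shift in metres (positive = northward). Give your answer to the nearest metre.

ΔN = 634 m

The local north axis is (−sin φ cos λ, −sin φ sin λ, cos φ), giving ΔN = 31.269 + 58.740 + 543.921 = 633.93 m.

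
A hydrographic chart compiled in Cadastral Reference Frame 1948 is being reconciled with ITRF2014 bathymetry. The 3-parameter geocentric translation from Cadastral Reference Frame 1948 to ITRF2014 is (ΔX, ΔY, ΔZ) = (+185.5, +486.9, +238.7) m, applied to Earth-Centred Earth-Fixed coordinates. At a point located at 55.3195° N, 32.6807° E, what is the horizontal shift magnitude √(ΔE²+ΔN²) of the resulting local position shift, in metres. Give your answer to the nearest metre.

373 m

At φ = 55.3195°, λ = 32.6807°: sin φ = 0.822338, cos φ = 0.569000, sin λ = 0.539957, cos λ = 0.841693.
ΔE = −sin λ·ΔX + cos λ·ΔY = −(0.539957)·(185.5) + (0.841693)·(486.9) = 309.66 m.
ΔN = −sin φ cos λ·ΔX − sin φ sin λ·ΔY + cos φ·ΔZ = −(0.822338)(0.841693)(185.5) − (0.822338)(0.539957)(486.9) + (0.569000)(238.7) = -208.77 m.
Horizontal magnitude = √(ΔE² + ΔN²) = √(309.66² + (-208.77)²) = 373.46 m.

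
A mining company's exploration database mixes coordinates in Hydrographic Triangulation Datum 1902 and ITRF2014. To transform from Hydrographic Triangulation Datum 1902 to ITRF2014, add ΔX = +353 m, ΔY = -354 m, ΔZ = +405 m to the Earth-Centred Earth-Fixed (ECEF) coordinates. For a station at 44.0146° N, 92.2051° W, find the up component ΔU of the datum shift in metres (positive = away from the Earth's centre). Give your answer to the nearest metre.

ΔU = 526 m

At φ = 44.0146°, λ = -92.2051°: sin φ = 0.694842, cos φ = 0.719163, sin λ = -0.999259, cos λ = -0.038477.
ΔU = cos φ cos λ·ΔX + cos φ sin λ·ΔY + sin φ·ΔZ = (0.719163)(-0.038477)(353) + (0.719163)(-0.999259)(-354) + (0.694842)(405) = 526.04 m.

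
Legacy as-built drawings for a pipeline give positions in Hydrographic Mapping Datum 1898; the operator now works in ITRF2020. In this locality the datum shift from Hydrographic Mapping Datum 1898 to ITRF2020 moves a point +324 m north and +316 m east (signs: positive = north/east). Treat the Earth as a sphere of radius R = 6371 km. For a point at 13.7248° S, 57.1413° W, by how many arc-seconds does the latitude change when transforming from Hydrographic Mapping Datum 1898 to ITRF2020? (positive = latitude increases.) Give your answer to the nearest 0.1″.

On a sphere of radius R, 1 rad of latitude = R, so Δφ = ΔN / R = 324.0 / 6371000 = 5.0855e-05 rad = 10.490″.

Δφ = 10.5″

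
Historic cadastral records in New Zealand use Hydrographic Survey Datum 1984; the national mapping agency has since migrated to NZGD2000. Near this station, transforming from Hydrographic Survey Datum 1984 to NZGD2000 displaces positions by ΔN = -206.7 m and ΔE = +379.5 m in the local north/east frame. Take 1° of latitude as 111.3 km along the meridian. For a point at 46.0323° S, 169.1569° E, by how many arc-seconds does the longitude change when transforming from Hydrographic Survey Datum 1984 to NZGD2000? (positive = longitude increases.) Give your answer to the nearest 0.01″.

At latitude -46.0323°, cos φ = 0.694253.
1° of longitude at this latitude = 111.3 × cos φ = 77.27 km, so Δλ = 379.5 / 77270.3 = 0.0049113° = 17.681″.

Δλ = 17.68″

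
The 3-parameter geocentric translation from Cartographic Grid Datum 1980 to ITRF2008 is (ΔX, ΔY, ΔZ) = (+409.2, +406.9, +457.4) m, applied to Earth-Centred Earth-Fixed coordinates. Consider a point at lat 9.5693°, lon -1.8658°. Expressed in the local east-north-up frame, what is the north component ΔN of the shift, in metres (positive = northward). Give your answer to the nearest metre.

ΔN = 385 m

At φ = 9.5693°, λ = -1.8658°: sin φ = 0.166240, cos φ = 0.986085, sin λ = -0.032559, cos λ = 0.999470.
ΔN = −sin φ cos λ·ΔX − sin φ sin λ·ΔY + cos φ·ΔZ = −(0.166240)(0.999470)(409.2) − (0.166240)(-0.032559)(406.9) + (0.986085)(457.4) = 385.25 m.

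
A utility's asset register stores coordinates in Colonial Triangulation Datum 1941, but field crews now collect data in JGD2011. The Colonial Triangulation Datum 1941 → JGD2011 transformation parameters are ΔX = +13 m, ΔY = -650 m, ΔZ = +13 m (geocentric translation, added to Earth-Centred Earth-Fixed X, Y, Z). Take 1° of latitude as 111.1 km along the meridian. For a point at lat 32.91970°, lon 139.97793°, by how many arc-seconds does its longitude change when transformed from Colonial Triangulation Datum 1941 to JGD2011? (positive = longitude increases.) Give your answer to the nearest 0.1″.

Δλ = 18.9″

sin φ = 0.543463, cos φ = 0.839433, sin λ = 0.643083, cos λ = -0.765797.
East component: ΔE = −sin λ·ΔX + cos λ·ΔY = −(0.643083)(13) + (-0.765797)(-650) = 489.41 m.
1° of latitude spans 111100 m; at latitude φ, 1° of longitude spans that × cos φ = 93261.0 m, so Δλ = 489.41 / 93261.0 × 3600 = 18.892″.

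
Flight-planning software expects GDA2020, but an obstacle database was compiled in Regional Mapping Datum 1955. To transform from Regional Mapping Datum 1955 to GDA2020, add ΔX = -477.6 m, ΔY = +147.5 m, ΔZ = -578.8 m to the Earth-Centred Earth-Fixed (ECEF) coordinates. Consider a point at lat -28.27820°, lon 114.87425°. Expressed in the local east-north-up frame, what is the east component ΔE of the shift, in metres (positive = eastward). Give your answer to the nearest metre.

ΔE = 371 m

The local east axis at (φ, λ) is (−sin λ, cos λ, 0), so ΔE = −sin(114.87425°)·(-477.6) + cos(114.87425°)·147.5 = 371.25 m.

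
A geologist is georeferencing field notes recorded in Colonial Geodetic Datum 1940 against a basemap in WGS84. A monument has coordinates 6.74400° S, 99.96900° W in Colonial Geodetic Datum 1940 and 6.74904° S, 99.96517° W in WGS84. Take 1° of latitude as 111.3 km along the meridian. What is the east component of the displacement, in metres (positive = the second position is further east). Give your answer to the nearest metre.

ΔE = 423 m

Δφ = -6.74904° − -6.74400° = -0.00504°; Δλ = -99.96517° − -99.96900° = +0.00383°.
ΔN = Δφ × 111300 = -561.0 m; ΔE = Δλ × 111300 × cos(-6.74400°) = +0.00383 × 111300 × 0.993081 = 423.3 m.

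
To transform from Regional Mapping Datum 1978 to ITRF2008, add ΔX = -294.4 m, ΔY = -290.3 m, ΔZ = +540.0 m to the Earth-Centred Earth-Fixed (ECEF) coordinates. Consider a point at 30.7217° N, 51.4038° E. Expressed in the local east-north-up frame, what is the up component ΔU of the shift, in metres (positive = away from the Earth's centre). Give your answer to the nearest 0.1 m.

The local up (radial) axis is (cos φ cos λ, cos φ sin λ, sin φ), giving ΔU = -157.881 − 195.046 + 275.869 = -77.06 m.

ΔU = -77.1 m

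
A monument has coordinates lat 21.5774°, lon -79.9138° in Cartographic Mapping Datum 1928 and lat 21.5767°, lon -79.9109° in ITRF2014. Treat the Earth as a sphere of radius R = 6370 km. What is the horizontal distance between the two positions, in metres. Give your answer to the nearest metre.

Δφ = 21.5767° − 21.5774° = -0.0007°; Δλ = -79.9109° − -79.9138° = +0.0029°.
1° along a meridian = πR/180 = 111177 m.
ΔN = Δφ × 111177 = -77.8 m; ΔE = Δλ × 111177 × cos(21.5774°) = +0.0029 × 111177 × 0.929922 = 299.8 m.
Distance = √(ΔE² + ΔN²) = √(299.8² + (-77.8)²) = 309.8 m.

310 m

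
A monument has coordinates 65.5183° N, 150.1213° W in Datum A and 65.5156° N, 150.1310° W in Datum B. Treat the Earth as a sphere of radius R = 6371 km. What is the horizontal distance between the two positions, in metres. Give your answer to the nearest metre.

538 m

Δφ = 65.5156° − 65.5183° = -0.0027°; Δλ = -150.1310° − -150.1213° = -0.0097°.
1° along a meridian = πR/180 = 111195 m.
ΔN = Δφ × 111195 = -300.2 m; ΔE = Δλ × 111195 × cos(65.5183°) = -0.0097 × 111195 × 0.414403 = -447.0 m.
Distance = √(ΔE² + ΔN²) = √((-447.0)² + (-300.2)²) = 538.4 m.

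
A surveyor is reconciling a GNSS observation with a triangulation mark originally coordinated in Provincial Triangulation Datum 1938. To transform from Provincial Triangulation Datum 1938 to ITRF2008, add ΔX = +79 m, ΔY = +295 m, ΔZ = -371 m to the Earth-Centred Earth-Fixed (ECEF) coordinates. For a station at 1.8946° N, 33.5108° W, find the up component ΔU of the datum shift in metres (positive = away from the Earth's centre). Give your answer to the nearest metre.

At φ = 1.8946°, λ = -33.5108°: sin φ = 0.033061, cos φ = 0.999453, sin λ = -0.552094, cos λ = 0.833782.
ΔU = cos φ cos λ·ΔX + cos φ sin λ·ΔY + sin φ·ΔZ = (0.999453)(0.833782)(79) + (0.999453)(-0.552094)(295) + (0.033061)(-371) = -109.21 m.

ΔU = -109 m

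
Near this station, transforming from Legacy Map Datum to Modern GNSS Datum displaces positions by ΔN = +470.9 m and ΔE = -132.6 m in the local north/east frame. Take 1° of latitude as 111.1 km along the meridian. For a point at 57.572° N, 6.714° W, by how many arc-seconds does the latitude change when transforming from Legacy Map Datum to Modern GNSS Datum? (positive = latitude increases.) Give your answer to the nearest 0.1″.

Δφ = 15.3″

1° of latitude = 111.1 km, so Δφ = 470.9 / 111100 = 0.0042385° = 15.259″.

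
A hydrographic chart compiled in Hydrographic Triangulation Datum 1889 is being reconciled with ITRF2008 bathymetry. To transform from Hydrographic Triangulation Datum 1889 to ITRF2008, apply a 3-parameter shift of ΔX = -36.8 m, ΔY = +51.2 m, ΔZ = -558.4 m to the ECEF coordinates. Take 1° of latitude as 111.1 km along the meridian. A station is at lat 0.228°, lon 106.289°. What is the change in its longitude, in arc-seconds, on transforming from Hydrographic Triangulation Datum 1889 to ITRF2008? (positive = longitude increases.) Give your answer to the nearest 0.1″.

sin φ = 0.003979, cos φ = 0.999992, sin λ = 0.959859, cos λ = -0.280482.
East component: ΔE = −sin λ·ΔX + cos λ·ΔY = −(0.959859)(-36.8) + (-0.280482)(51.2) = 20.96 m.
1° of latitude spans 111100 m; at latitude φ, 1° of longitude spans that × cos φ = 111099.1 m, so Δλ = 20.96 / 111099.1 × 3600 = 0.679″.

Δλ = 0.7″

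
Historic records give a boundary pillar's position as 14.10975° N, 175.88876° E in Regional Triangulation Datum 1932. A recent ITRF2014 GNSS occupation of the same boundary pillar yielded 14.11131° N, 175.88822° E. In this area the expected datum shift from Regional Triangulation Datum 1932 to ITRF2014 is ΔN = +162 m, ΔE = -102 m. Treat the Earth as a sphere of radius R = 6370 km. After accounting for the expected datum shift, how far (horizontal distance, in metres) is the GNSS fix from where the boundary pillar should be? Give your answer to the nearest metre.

45 m

Observed coordinate differences: Δφ = +0.00156°, Δλ = -0.00054°.
Converting to metres (1° lat = 111177 m, cos φ = 0.969831): observed ΔN = 173.4 m, observed ΔE = -58.2 m.
Subtracting the expected shift leaves a residual of 173.4 − (162) = 11.4 m north and -58.2 − (-102) = 43.8 m east.
Residual distance = √(11.4² + 43.8²) = 45.2 m.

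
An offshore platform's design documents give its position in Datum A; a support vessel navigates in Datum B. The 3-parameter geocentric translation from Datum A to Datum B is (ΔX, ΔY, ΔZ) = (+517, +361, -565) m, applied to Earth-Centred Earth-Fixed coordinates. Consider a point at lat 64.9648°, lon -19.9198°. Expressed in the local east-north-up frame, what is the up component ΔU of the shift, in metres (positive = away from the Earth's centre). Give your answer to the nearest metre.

ΔU = -358 m

The local up (radial) axis is (cos φ cos λ, cos φ sin λ, sin φ), giving ΔU = 205.692 − 52.048 − 511.917 = -358.27 m.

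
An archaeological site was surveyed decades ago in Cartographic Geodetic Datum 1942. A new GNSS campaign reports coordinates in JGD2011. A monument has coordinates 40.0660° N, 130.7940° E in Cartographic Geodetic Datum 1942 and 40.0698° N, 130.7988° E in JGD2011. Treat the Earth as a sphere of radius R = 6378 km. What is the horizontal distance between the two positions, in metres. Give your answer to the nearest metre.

Δφ = 40.0698° − 40.0660° = +0.0038°; Δλ = 130.7988° − 130.7940° = +0.0048°.
1° along a meridian = πR/180 = 111317 m.
ΔN = Δφ × 111317 = 423.0 m; ΔE = Δλ × 111317 × cos(40.0660°) = +0.0048 × 111317 × 0.765303 = 408.9 m.
Distance = √(ΔE² + ΔN²) = √(408.9² + 423.0²) = 588.3 m.

588 m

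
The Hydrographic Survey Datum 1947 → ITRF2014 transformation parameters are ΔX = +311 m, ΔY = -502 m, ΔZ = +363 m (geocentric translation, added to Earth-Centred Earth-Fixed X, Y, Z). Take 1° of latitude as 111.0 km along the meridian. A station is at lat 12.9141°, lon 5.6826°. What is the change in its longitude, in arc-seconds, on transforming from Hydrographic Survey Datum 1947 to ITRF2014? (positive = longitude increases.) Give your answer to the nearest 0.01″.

sin φ = 0.223490, cos φ = 0.974706, sin λ = 0.099018, cos λ = 0.995086.
East component: ΔE = −sin λ·ΔX + cos λ·ΔY = −(0.099018)(311) + (0.995086)(-502) = -530.33 m.
1° of latitude spans 111000 m; at latitude φ, 1° of longitude spans that × cos φ = 108192.4 m, so Δλ = -530.33 / 108192.4 × 3600 = -17.646″.

Δλ = -17.65″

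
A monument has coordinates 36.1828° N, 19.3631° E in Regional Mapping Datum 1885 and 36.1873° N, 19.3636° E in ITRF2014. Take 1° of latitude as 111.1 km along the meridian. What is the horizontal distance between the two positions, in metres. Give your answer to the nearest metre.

Δφ = 36.1873° − 36.1828° = +0.0045°; Δλ = 19.3636° − 19.3631° = +0.0005°.
ΔN = Δφ × 111100 = 500.0 m; ΔE = Δλ × 111100 × cos(36.1828°) = +0.0005 × 111100 × 0.807138 = 44.8 m.
Distance = √(ΔE² + ΔN²) = √(44.8² + 500.0²) = 502.0 m.

502 m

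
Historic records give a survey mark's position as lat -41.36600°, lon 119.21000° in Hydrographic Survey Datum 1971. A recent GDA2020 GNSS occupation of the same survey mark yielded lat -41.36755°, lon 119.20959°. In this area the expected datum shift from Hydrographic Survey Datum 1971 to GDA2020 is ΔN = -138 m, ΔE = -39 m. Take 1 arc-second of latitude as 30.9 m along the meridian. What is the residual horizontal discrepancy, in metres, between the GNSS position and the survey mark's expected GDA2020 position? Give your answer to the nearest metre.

35 m

Observed coordinate differences: Δφ = -0.00155°, Δλ = -0.00041°.
Converting to metres (1° lat = 111240 m, cos φ = 0.750503): observed ΔN = -172.4 m, observed ΔE = -34.2 m.
Subtracting the expected shift leaves a residual of -172.4 − (-138) = -34.4 m north and -34.2 − (-39) = 4.8 m east.
Residual distance = √((-34.4)² + 4.8²) = 34.8 m.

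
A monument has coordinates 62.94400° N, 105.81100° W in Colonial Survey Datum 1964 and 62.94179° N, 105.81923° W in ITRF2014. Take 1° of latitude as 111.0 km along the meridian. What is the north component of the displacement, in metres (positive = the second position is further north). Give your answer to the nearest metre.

ΔN = -245 m

Δφ = 62.94179° − 62.94400° = -0.00221°; Δλ = -105.81923° − -105.81100° = -0.00823°.
ΔN = Δφ × 111000 = -245.3 m; ΔE = Δλ × 111000 × cos(62.94400°) = -0.00823 × 111000 × 0.454861 = -415.5 m.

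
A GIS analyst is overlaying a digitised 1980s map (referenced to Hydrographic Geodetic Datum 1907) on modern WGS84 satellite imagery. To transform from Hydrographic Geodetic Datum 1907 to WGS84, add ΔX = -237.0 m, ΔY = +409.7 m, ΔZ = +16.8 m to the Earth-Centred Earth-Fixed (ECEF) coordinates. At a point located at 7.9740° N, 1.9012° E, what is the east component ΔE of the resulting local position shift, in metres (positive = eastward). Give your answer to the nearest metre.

The local east axis at (φ, λ) is (−sin λ, cos λ, 0), so ΔE = −sin(1.9012°)·(-237.0) + cos(1.9012°)·409.7 = 417.34 m.

ΔE = 417 m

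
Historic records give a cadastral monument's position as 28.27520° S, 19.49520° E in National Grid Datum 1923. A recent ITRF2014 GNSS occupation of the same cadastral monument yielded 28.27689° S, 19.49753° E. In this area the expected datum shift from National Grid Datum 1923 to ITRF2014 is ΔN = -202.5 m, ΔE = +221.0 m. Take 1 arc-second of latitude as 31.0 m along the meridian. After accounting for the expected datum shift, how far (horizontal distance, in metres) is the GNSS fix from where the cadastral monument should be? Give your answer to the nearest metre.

Observed coordinate differences: Δφ = -0.00169°, Δλ = +0.00233°.
Converting to metres (1° lat = 111600 m, cos φ = 0.880682): observed ΔN = -188.6 m, observed ΔE = 229.0 m.
Subtracting the expected shift leaves a residual of -188.6 − (-202.5) = 13.9 m north and 229.0 − (221.0) = 8.0 m east.
Residual distance = √(13.9² + 8.0²) = 16.0 m.

16 m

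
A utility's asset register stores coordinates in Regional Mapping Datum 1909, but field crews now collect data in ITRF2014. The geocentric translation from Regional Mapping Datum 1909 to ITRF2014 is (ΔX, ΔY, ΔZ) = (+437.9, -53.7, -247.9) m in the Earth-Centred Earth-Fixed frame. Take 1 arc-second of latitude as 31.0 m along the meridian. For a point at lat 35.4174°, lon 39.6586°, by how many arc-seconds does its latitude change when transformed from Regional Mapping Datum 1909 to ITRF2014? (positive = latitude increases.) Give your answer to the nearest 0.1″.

Δφ = -12.2″

sin φ = 0.579529, cos φ = 0.814952, sin λ = 0.638212, cos λ = 0.769861.
North component: ΔN = −sin φ cos λ·ΔX − sin φ sin λ·ΔY + cos φ·ΔZ = −(0.579529)(0.769861)(437.9) − (0.579529)(0.638212)(-53.7) + (0.814952)(-247.9) = -377.54 m.
1° of latitude spans 3600 × 31.00 = 111600 m, so Δφ = -377.54 / 111600 × 3600 = -12.179″.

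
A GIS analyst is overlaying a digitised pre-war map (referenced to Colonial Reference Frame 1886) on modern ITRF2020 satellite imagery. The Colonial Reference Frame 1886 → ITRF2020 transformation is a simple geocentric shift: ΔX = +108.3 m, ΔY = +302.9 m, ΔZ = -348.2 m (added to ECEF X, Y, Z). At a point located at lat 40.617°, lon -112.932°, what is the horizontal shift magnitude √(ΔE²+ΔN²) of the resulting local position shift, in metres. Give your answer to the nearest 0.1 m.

58.2 m

At φ = 40.617°, λ = -112.932°: sin φ = 0.650999, cos φ = 0.759078, sin λ = -0.920968, cos λ = -0.389638.
ΔE = −sin λ·ΔX + cos λ·ΔY = −(-0.920968)·(108.3) + (-0.389638)·(302.9) = -18.28 m.
ΔN = −sin φ cos λ·ΔX − sin φ sin λ·ΔY + cos φ·ΔZ = −(0.650999)(-0.389638)(108.3) − (0.650999)(-0.920968)(302.9) + (0.759078)(-348.2) = -55.24 m.
Horizontal magnitude = √(ΔE² + ΔN²) = √((-18.28)² + (-55.24)²) = 58.18 m.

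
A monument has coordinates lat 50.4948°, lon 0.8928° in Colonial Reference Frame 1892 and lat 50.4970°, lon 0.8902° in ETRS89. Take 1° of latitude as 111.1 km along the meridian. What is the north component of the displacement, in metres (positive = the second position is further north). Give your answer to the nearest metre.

Δφ = 50.4970° − 50.4948° = +0.0022°; Δλ = 0.8902° − 0.8928° = -0.0026°.
ΔN = Δφ × 111100 = 244.4 m; ΔE = Δλ × 111100 × cos(50.4948°) = -0.0026 × 111100 × 0.636148 = -183.8 m.

ΔN = 244 m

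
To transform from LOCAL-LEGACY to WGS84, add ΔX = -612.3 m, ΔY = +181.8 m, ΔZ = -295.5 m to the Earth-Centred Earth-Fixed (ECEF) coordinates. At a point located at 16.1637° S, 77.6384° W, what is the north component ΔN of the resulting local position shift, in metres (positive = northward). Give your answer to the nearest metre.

At φ = -16.1637°, λ = -77.6384°: sin φ = -0.278383, cos φ = 0.960470, sin λ = -0.976816, cos λ = 0.214081.
ΔN = −sin φ cos λ·ΔX − sin φ sin λ·ΔY + cos φ·ΔZ = −(-0.278383)(0.214081)(-612.3) − (-0.278383)(-0.976816)(181.8) + (0.960470)(-295.5) = -369.75 m.

ΔN = -370 m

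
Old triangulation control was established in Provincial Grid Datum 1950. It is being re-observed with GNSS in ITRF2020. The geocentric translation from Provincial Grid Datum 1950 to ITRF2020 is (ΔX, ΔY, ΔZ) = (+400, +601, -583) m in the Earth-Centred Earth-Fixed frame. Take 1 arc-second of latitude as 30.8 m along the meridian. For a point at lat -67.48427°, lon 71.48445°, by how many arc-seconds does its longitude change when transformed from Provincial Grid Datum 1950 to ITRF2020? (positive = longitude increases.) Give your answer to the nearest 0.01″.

Δλ = -15.98″

sin φ = -0.923774, cos φ = 0.382937, sin λ = 0.948238, cos λ = 0.317562.
East component: ΔE = −sin λ·ΔX + cos λ·ΔY = −(0.948238)(400) + (0.317562)(601) = -188.44 m.
1° of latitude spans 3600 × 30.80 = 110880 m; at latitude φ, 1° of longitude spans that × cos φ = 42460.1 m, so Δλ = -188.44 / 42460.1 × 3600 = -15.977″.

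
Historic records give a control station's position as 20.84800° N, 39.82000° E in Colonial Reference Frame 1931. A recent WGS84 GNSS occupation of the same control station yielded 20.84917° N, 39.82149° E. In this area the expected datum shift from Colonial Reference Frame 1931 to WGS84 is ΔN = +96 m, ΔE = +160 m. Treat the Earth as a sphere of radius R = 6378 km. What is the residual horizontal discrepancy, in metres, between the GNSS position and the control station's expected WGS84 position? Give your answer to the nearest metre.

Observed coordinate differences: Δφ = +0.00117°, Δλ = +0.00149°.
Converting to metres (1° lat = 111317 m, cos φ = 0.934528): observed ΔN = 130.2 m, observed ΔE = 155.0 m.
Subtracting the expected shift leaves a residual of 130.2 − (96) = 34.2 m north and 155.0 − (160) = -5.0 m east.
Residual distance = √(34.2² + (-5.0)²) = 34.6 m.

35 m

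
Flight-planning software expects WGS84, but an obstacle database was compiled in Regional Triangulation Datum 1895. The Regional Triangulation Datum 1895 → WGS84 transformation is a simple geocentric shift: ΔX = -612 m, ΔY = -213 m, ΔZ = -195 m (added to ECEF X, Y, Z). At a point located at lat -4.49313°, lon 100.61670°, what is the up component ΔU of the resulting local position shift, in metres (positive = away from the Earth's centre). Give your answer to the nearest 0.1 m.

The local up (radial) axis is (cos φ cos λ, cos φ sin λ, sin φ), giving ΔU = 112.407 − 208.710 + 15.276 = -81.03 m.

ΔU = -81.0 m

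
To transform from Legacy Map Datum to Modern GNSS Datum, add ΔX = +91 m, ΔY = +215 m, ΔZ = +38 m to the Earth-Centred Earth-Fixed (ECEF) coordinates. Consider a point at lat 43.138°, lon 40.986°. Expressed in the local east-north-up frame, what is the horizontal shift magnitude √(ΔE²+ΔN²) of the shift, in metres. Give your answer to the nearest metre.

155 m

The local east axis at (φ, λ) is (−sin λ, cos λ, 0), so ΔE = −sin(40.986°)·91 + cos(40.986°)·215 = 102.61 m.
The local north axis is (−sin φ cos λ, −sin φ sin λ, cos φ), giving ΔN = -46.969 − 96.419 + 27.729 = -115.66 m.
Horizontal magnitude = √(ΔE² + ΔN²) = √(102.61² + (-115.66)²) = 154.62 m.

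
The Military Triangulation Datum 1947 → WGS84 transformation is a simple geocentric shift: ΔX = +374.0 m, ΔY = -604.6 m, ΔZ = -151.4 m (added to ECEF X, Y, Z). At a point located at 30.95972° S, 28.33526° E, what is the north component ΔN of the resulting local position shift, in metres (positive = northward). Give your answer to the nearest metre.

The local north axis is (−sin φ cos λ, −sin φ sin λ, cos φ), giving ΔN = 169.347 − 147.623 − 129.830 = -108.11 m.

ΔN = -108 m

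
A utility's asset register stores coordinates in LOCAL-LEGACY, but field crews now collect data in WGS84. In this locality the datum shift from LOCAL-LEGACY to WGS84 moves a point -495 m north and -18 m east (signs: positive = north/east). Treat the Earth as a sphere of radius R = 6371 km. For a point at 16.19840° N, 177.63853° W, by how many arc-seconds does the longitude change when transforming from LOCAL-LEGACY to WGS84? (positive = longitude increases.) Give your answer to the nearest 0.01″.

At latitude 16.19840°, cos φ = 0.960301.
One radian of longitude at latitude φ spans R cos φ, so Δλ = ΔE / (R cos φ) = -18.0 / (6371000 × 0.960301) = -2.9421e-06 rad = -0.607″.

Δλ = -0.61″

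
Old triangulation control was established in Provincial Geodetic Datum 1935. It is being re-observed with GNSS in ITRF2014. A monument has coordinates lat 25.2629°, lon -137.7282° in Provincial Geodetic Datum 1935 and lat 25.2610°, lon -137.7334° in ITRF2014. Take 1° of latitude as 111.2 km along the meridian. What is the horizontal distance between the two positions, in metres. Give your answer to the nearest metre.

564 m

Δφ = 25.2610° − 25.2629° = -0.0019°; Δλ = -137.7334° − -137.7282° = -0.0052°.
ΔN = Δφ × 111200 = -211.3 m; ΔE = Δλ × 111200 × cos(25.2629°) = -0.0052 × 111200 × 0.904359 = -522.9 m.
Distance = √(ΔE² + ΔN²) = √((-522.9)² + (-211.3)²) = 564.0 m.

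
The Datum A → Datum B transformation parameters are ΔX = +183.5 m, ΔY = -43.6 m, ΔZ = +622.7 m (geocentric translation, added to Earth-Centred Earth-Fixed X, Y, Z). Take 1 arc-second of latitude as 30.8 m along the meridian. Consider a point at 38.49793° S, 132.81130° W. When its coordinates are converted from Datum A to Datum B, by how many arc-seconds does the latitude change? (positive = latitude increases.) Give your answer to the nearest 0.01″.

sin φ = -0.622486, cos φ = 0.782631, sin λ = -0.733596, cos λ = -0.679586.
North component: ΔN = −sin φ cos λ·ΔX − sin φ sin λ·ΔY + cos φ·ΔZ = −(-0.622486)(-0.679586)(183.5) − (-0.622486)(-0.733596)(-43.6) + (0.782631)(622.7) = 429.63 m.
1° of latitude spans 3600 × 30.80 = 110880 m, so Δφ = 429.63 / 110880 × 3600 = 13.949″.

Δφ = 13.95″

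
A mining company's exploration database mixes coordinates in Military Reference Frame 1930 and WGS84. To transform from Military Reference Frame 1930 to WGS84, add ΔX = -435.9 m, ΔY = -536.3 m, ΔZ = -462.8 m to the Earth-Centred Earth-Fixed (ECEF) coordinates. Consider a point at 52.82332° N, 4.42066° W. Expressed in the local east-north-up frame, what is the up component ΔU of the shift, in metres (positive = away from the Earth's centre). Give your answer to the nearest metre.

At φ = 52.82332°, λ = -4.42066°: sin φ = 0.796776, cos φ = 0.604275, sin λ = -0.077079, cos λ = 0.997025.
ΔU = cos φ cos λ·ΔX + cos φ sin λ·ΔY + sin φ·ΔZ = (0.604275)(0.997025)(-435.9) + (0.604275)(-0.077079)(-536.3) + (0.796776)(-462.8) = -606.39 m.

ΔU = -606 m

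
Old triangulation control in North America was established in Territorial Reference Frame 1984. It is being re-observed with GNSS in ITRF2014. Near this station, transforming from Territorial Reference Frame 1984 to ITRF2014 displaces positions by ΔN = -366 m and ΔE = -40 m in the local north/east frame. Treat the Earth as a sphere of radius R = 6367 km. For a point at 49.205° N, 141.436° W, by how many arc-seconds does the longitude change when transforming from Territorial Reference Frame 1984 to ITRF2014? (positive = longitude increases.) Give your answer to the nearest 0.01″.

Δλ = -1.98″

At latitude 49.205°, cos φ = 0.653355.
One radian of longitude at latitude φ spans R cos φ, so Δλ = ΔE / (R cos φ) = -40.0 / (6367000 × 0.653355) = -9.6156e-06 rad = -1.983″.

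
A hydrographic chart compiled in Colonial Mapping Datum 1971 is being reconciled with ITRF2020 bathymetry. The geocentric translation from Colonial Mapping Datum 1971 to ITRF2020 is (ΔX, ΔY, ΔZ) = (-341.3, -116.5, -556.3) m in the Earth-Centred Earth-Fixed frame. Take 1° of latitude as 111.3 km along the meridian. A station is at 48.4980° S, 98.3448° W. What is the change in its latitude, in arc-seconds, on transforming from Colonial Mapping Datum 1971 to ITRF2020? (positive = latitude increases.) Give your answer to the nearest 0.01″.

Δφ = -7.93″

sin φ = -0.748933, cos φ = 0.662646, sin λ = -0.989413, cos λ = -0.145130.
North component: ΔN = −sin φ cos λ·ΔX − sin φ sin λ·ΔY + cos φ·ΔZ = −(-0.748933)(-0.145130)(-341.3) − (-0.748933)(-0.989413)(-116.5) + (0.662646)(-556.3) = -245.21 m.
1° of latitude spans 111300 m, so Δφ = -245.21 / 111300 × 3600 = -7.931″.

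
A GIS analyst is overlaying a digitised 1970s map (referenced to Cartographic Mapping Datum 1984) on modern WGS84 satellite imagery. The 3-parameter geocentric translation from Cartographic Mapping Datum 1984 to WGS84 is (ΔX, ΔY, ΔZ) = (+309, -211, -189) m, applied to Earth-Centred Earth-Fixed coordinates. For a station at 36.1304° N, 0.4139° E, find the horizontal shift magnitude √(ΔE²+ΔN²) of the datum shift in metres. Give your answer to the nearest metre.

396 m

At φ = 36.1304°, λ = 0.4139°: sin φ = 0.589625, cos φ = 0.807677, sin λ = 0.007224, cos λ = 0.999974.
ΔE = −sin λ·ΔX + cos λ·ΔY = −(0.007224)·(309) + (0.999974)·(-211) = -213.23 m.
ΔN = −sin φ cos λ·ΔX − sin φ sin λ·ΔY + cos φ·ΔZ = −(0.589625)(0.999974)(309) − (0.589625)(0.007224)(-211) + (0.807677)(-189) = -333.94 m.
Horizontal magnitude = √(ΔE² + ΔN²) = √((-213.23)² + (-333.94)²) = 396.21 m.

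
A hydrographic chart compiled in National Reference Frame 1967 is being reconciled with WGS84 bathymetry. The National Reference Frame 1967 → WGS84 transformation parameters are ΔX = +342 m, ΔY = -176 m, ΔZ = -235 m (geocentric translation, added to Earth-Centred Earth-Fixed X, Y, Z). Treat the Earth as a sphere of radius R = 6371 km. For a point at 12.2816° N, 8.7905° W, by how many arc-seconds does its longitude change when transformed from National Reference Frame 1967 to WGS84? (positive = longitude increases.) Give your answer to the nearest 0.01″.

Δλ = -4.03″

sin φ = 0.212717, cos φ = 0.977114, sin λ = -0.152822, cos λ = 0.988254.
East component: ΔE = −sin λ·ΔX + cos λ·ΔY = −(-0.152822)(342) + (0.988254)(-176) = -121.67 m.
1° of latitude spans πR/180 = 111195 m; at latitude φ, 1° of longitude spans that × cos φ = 108650.1 m, so Δλ = -121.67 / 108650.1 × 3600 = -4.031″.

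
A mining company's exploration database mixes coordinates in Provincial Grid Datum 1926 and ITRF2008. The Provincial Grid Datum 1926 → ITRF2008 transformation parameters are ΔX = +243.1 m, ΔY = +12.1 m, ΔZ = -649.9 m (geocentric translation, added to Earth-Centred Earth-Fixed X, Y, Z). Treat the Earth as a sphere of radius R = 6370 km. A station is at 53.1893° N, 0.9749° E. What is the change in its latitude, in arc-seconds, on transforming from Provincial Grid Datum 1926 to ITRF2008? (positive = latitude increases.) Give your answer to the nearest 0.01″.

sin φ = 0.800619, cos φ = 0.599173, sin λ = 0.017014, cos λ = 0.999855.
North component: ΔN = −sin φ cos λ·ΔX − sin φ sin λ·ΔY + cos φ·ΔZ = −(0.800619)(0.999855)(243.1) − (0.800619)(0.017014)(12.1) + (0.599173)(-649.9) = -584.17 m.
1° of latitude spans πR/180 = 111177 m, so Δφ = -584.17 / 111177 × 3600 = -18.916″.

Δφ = -18.92″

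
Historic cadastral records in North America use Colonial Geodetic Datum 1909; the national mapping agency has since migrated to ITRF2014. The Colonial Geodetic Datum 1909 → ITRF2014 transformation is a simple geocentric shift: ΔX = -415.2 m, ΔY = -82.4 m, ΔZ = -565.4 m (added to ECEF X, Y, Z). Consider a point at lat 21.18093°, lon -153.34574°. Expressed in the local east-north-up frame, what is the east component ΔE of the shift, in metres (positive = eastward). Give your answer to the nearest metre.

The local east axis at (φ, λ) is (−sin λ, cos λ, 0), so ΔE = −sin(-153.34574°)·(-415.2) + cos(-153.34574°)·(-82.4) = -112.62 m.

ΔE = -113 m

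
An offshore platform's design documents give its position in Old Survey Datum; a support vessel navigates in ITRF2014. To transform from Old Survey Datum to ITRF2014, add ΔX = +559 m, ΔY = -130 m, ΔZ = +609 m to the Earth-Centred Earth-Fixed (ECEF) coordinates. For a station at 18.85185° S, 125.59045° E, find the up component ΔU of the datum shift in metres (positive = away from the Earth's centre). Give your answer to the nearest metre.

At φ = -18.85185°, λ = 125.59045°: sin φ = -0.323122, cos φ = 0.946357, sin λ = 0.813198, cos λ = -0.581987.
ΔU = cos φ cos λ·ΔX + cos φ sin λ·ΔY + sin φ·ΔZ = (0.946357)(-0.581987)(559) + (0.946357)(0.813198)(-130) + (-0.323122)(609) = -604.71 m.

ΔU = -605 m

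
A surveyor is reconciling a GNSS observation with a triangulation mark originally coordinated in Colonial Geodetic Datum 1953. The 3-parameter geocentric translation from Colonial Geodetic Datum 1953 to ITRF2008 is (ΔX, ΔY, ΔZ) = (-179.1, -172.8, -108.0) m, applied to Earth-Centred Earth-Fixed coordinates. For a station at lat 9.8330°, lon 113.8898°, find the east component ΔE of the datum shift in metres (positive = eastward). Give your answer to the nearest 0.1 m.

ΔE = 233.7 m

At φ = 9.8330°, λ = 113.8898°: sin φ = 0.170777, cos φ = 0.985310, sin λ = 0.914326, cos λ = -0.404979.
ΔE = −sin λ·ΔX + cos λ·ΔY = −(0.914326)·(-179.1) + (-0.404979)·(-172.8) = 233.74 m.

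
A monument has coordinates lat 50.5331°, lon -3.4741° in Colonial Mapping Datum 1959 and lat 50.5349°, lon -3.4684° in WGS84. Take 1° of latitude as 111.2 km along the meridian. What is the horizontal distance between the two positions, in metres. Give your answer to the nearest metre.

450 m

Δφ = 50.5349° − 50.5331° = +0.0018°; Δλ = -3.4684° − -3.4741° = +0.0057°.
ΔN = Δφ × 111200 = 200.2 m; ΔE = Δλ × 111200 × cos(50.5331°) = +0.0057 × 111200 × 0.635632 = 402.9 m.
Distance = √(ΔE² + ΔN²) = √(402.9² + 200.2²) = 449.9 m.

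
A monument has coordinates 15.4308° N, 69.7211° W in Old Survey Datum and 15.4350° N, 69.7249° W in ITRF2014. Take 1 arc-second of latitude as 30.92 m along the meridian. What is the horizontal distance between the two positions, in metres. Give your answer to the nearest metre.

620 m

Δφ = 15.4350° − 15.4308° = +0.0042°; Δλ = -69.7249° − -69.7211° = -0.0038°.
1° of latitude = 3600 × 30.92 = 111312 m.
ΔN = Δφ × 111312 = 467.5 m; ΔE = Δλ × 111312 × cos(15.4308°) = -0.0038 × 111312 × 0.963953 = -407.7 m.
Distance = √(ΔE² + ΔN²) = √((-407.7)² + 467.5²) = 620.3 m.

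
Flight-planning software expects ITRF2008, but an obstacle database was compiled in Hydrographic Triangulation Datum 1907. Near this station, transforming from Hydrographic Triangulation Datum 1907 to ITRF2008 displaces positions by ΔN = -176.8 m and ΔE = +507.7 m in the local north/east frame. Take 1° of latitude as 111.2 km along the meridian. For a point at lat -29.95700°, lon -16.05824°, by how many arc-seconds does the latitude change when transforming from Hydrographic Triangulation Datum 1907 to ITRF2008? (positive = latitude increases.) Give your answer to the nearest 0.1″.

Δφ = -5.7″

1° of latitude = 111.2 km, so Δφ = -176.8 / 111200 = -0.0015899° = -5.724″.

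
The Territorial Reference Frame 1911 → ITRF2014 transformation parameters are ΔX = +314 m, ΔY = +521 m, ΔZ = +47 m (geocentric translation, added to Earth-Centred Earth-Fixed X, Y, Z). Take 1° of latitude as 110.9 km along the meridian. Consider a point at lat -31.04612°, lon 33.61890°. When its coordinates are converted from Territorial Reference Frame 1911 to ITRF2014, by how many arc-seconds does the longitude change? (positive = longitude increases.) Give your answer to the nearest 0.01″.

Δλ = 9.85″

sin φ = -0.515728, cos φ = 0.856752, sin λ = 0.553666, cos λ = 0.832739.
East component: ΔE = −sin λ·ΔX + cos λ·ΔY = −(0.553666)(314) + (0.832739)(521) = 260.01 m.
1° of latitude spans 110900 m; at latitude φ, 1° of longitude spans that × cos φ = 95013.8 m, so Δλ = 260.01 / 95013.8 × 3600 = 9.851″.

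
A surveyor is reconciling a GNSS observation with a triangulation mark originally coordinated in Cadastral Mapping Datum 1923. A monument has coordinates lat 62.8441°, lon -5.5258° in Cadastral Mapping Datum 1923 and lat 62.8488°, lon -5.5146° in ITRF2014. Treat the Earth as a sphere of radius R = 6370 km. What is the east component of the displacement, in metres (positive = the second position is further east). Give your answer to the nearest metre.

ΔE = 568 m

Δφ = 62.8488° − 62.8441° = +0.0047°; Δλ = -5.5146° − -5.5258° = +0.0112°.
1° along a meridian = πR/180 = 111177 m.
ΔN = Δφ × 111177 = 522.5 m; ΔE = Δλ × 111177 × cos(62.8441°) = +0.0112 × 111177 × 0.456413 = 568.3 m.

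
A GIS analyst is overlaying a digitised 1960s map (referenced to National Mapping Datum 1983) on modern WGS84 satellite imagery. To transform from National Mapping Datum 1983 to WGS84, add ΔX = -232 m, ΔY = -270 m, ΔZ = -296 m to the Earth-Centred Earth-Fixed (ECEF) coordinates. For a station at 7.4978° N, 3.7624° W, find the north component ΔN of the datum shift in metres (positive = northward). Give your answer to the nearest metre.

The local north axis is (−sin φ cos λ, −sin φ sin λ, cos φ), giving ΔN = 30.208 − 2.312 − 293.469 = -265.57 m.

ΔN = -266 m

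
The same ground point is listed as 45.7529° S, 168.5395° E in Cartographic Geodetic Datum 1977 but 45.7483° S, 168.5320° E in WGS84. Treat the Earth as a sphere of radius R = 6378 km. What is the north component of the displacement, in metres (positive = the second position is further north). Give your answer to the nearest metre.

ΔN = 512 m

Δφ = -45.7483° − -45.7529° = +0.0046°; Δλ = 168.5320° − 168.5395° = -0.0075°.
1° along a meridian = πR/180 = 111317 m.
ΔN = Δφ × 111317 = 512.1 m; ΔE = Δλ × 111317 × cos(-45.7529°) = -0.0075 × 111317 × 0.697754 = -582.5 m.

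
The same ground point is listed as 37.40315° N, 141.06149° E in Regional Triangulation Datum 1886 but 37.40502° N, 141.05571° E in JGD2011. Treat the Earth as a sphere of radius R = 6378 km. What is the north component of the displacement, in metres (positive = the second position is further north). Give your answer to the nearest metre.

Δφ = 37.40502° − 37.40315° = +0.00187°; Δλ = 141.05571° − 141.06149° = -0.00578°.
1° along a meridian = πR/180 = 111317 m.
ΔN = Δφ × 111317 = 208.2 m; ΔE = Δλ × 111317 × cos(37.40315°) = -0.00578 × 111317 × 0.794381 = -511.1 m.

ΔN = 208 m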